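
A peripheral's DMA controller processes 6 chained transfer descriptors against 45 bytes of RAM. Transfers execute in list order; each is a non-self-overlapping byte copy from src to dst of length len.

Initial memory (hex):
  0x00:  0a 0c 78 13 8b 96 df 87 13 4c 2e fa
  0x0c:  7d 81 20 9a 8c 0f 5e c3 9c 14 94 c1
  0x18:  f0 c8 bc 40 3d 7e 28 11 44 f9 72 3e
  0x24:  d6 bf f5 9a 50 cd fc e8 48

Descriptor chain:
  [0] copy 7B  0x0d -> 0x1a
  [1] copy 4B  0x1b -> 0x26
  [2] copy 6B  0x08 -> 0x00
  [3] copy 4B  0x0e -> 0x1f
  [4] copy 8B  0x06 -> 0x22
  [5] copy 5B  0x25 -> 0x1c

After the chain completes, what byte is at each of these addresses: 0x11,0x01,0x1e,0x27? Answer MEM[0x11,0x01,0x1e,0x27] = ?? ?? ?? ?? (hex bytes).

[0] 0x0d->0x1a len=7 : 81 20 9a 8c 0f 5e c3
[1] 0x1b->0x26 len=4 : 20 9a 8c 0f
[2] 0x08->0x00 len=6 : 13 4c 2e fa 7d 81
[3] 0x0e->0x1f len=4 : 20 9a 8c 0f
[4] 0x06->0x22 len=8 : df 87 13 4c 2e fa 7d 81
[5] 0x25->0x1c len=5 : 4c 2e fa 7d 81
query mem[0x11]=0x0f, mem[0x01]=0x4c, mem[0x1e]=0xfa, mem[0x27]=0xfa

MEM[0x11,0x01,0x1e,0x27] = 0f 4c fa fa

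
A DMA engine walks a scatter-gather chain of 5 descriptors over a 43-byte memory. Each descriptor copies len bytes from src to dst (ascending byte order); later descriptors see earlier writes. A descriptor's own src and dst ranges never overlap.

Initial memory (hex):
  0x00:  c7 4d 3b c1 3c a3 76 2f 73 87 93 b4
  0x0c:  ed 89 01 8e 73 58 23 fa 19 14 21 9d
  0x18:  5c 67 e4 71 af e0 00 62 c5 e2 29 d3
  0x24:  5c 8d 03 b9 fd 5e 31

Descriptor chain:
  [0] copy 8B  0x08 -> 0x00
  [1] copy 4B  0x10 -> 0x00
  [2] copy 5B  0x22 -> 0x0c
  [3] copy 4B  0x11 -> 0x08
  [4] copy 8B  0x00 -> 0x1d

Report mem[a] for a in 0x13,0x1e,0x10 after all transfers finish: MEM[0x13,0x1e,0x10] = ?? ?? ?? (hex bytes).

[0] 0x08->0x00 len=8 : 73 87 93 b4 ed 89 01 8e
[1] 0x10->0x00 len=4 : 73 58 23 fa
[2] 0x22->0x0c len=5 : 29 d3 5c 8d 03
[3] 0x11->0x08 len=4 : 58 23 fa 19
[4] 0x00->0x1d len=8 : 73 58 23 fa ed 89 01 8e
query mem[0x13]=0xfa, mem[0x1e]=0x58, mem[0x10]=0x03

MEM[0x13,0x1e,0x10] = fa 58 03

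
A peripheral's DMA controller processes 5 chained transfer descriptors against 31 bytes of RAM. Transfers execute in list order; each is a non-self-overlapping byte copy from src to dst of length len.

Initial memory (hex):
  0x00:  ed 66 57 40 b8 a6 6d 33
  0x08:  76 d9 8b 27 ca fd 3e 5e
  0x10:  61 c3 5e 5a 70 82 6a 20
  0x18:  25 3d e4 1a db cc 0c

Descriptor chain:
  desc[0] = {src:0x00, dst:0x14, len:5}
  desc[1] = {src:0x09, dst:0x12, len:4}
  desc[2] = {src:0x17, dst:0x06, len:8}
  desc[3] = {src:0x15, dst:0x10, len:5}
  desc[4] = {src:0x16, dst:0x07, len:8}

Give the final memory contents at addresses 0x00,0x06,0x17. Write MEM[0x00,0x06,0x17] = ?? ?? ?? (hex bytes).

MEM[0x00,0x06,0x17] = ed 40 40

D0: mem[0x14..0x18] <- [ed 66 57 40 b8]
D1: mem[0x12..0x15] <- [d9 8b 27 ca]
D2: mem[0x06..0x0d] <- [40 b8 3d e4 1a db cc 0c]
D3: mem[0x10..0x14] <- [ca 57 40 b8 3d]
D4: mem[0x07..0x0e] <- [57 40 b8 3d e4 1a db cc]
query mem[0x00]=0xed, mem[0x06]=0x40, mem[0x17]=0x40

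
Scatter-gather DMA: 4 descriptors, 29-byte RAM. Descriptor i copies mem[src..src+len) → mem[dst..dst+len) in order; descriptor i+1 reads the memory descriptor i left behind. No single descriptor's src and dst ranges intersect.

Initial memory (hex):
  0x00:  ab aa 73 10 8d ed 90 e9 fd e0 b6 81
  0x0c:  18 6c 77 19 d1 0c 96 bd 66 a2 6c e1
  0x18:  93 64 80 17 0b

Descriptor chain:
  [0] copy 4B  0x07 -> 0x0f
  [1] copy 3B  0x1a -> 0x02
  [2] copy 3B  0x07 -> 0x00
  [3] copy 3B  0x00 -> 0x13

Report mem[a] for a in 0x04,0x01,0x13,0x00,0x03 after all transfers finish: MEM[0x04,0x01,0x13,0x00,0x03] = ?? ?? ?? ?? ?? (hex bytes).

  after D0: wrote 4B at 0x0f = e9fde0b6
  after D1: wrote 3B at 0x02 = 80170b
  after D2: wrote 3B at 0x00 = e9fde0
  after D3: wrote 3B at 0x13 = e9fde0
query mem[0x04]=0x0b, mem[0x01]=0xfd, mem[0x13]=0xe9, mem[0x00]=0xe9, mem[0x03]=0x17

MEM[0x04,0x01,0x13,0x00,0x03] = 0b fd e9 e9 17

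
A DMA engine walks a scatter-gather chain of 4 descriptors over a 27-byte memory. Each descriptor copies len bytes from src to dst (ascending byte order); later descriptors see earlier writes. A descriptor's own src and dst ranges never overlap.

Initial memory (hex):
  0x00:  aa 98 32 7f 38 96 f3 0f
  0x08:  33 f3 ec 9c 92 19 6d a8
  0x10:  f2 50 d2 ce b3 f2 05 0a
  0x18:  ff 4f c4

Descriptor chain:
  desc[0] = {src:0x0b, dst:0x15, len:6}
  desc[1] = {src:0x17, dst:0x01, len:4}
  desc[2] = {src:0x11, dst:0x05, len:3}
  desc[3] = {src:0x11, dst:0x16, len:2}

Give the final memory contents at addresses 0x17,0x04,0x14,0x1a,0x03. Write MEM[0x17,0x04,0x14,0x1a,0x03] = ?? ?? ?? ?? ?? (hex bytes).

  after D0: wrote 6B at 0x15 = 9c92196da8f2
  after D1: wrote 4B at 0x01 = 196da8f2
  after D2: wrote 3B at 0x05 = 50d2ce
  after D3: wrote 2B at 0x16 = 50d2
query mem[0x17]=0xd2, mem[0x04]=0xf2, mem[0x14]=0xb3, mem[0x1a]=0xf2, mem[0x03]=0xa8

MEM[0x17,0x04,0x14,0x1a,0x03] = d2 f2 b3 f2 a8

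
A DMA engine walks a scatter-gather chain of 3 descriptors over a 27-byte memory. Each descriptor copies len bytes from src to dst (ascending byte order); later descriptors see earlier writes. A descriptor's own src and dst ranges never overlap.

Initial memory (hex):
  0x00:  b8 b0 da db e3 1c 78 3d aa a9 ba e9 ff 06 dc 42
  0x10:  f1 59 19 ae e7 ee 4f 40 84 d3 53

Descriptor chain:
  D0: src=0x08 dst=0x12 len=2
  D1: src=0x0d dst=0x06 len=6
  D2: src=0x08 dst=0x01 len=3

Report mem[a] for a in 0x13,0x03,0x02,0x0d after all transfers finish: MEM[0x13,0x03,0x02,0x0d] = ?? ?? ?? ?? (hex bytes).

#0 dst[0x12+2] := {0xaa,0xa9}
#1 dst[0x06+6] := {0x06,0xdc,0x42,0xf1,0x59,0xaa}
#2 dst[0x01+3] := {0x42,0xf1,0x59}
query mem[0x13]=0xa9, mem[0x03]=0x59, mem[0x02]=0xf1, mem[0x0d]=0x06

MEM[0x13,0x03,0x02,0x0d] = a9 59 f1 06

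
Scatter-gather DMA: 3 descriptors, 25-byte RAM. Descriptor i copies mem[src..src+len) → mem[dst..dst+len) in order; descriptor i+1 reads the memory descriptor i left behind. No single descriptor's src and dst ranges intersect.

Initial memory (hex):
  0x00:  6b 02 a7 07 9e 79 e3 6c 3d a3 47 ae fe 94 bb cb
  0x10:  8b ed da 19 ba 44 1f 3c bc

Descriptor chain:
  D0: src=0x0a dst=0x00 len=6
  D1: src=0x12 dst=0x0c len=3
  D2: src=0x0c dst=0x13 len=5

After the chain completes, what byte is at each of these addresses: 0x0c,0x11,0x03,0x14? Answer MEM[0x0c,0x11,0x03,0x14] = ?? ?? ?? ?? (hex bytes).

[0] 0x0a->0x00 len=6 : 47 ae fe 94 bb cb
[1] 0x12->0x0c len=3 : da 19 ba
[2] 0x0c->0x13 len=5 : da 19 ba cb 8b
query mem[0x0c]=0xda, mem[0x11]=0xed, mem[0x03]=0x94, mem[0x14]=0x19

MEM[0x0c,0x11,0x03,0x14] = da ed 94 19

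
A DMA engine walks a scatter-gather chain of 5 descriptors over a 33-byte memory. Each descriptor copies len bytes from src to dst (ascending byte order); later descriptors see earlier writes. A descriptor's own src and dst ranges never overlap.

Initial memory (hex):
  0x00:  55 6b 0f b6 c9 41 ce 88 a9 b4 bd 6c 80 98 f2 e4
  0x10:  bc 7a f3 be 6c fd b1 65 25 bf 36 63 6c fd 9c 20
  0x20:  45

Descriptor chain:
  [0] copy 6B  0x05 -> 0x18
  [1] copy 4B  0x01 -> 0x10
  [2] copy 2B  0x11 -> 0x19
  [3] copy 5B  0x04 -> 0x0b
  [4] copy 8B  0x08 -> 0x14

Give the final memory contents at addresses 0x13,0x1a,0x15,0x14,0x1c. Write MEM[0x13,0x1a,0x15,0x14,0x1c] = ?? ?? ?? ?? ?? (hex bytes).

D0: mem[0x18..0x1d] <- [41 ce 88 a9 b4 bd]
D1: mem[0x10..0x13] <- [6b 0f b6 c9]
D2: mem[0x19..0x1a] <- [0f b6]
D3: mem[0x0b..0x0f] <- [c9 41 ce 88 a9]
D4: mem[0x14..0x1b] <- [a9 b4 bd c9 41 ce 88 a9]
query mem[0x13]=0xc9, mem[0x1a]=0x88, mem[0x15]=0xb4, mem[0x14]=0xa9, mem[0x1c]=0xb4

MEM[0x13,0x1a,0x15,0x14,0x1c] = c9 88 b4 a9 b4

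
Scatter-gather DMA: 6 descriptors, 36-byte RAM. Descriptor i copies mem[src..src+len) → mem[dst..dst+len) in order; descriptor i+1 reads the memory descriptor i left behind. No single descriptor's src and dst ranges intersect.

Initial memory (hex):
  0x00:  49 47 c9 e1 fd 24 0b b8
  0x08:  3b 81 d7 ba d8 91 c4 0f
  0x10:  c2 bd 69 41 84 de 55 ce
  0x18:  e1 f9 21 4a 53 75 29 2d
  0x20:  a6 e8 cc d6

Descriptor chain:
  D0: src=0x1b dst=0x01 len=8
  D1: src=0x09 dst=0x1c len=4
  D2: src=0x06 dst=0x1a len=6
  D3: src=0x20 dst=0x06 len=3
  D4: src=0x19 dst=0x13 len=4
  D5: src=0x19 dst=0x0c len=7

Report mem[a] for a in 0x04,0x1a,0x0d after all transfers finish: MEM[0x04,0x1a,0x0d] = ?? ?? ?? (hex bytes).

MEM[0x04,0x1a,0x0d] = 29 a6 a6

  after D0: wrote 8B at 0x01 = 4a5375292da6e8cc
  after D1: wrote 4B at 0x1c = 81d7bad8
  after D2: wrote 6B at 0x1a = a6e8cc81d7ba
  after D3: wrote 3B at 0x06 = a6e8cc
  after D4: wrote 4B at 0x13 = f9a6e8cc
  after D5: wrote 7B at 0x0c = f9a6e8cc81d7ba
query mem[0x04]=0x29, mem[0x1a]=0xa6, mem[0x0d]=0xa6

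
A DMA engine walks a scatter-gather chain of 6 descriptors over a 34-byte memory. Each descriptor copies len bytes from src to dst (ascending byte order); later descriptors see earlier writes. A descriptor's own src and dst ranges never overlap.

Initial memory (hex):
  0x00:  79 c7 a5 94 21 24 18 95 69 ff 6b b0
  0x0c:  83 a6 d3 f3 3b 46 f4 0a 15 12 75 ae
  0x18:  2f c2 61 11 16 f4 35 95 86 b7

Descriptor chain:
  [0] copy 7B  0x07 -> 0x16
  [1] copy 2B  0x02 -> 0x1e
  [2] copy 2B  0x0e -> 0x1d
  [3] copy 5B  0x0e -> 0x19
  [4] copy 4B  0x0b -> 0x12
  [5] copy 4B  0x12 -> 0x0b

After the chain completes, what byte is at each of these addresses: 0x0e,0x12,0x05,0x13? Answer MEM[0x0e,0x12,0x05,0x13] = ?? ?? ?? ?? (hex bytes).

MEM[0x0e,0x12,0x05,0x13] = d3 b0 24 83

#0 dst[0x16+7] := {0x95,0x69,0xff,0x6b,0xb0,0x83,0xa6}
#1 dst[0x1e+2] := {0xa5,0x94}
#2 dst[0x1d+2] := {0xd3,0xf3}
#3 dst[0x19+5] := {0xd3,0xf3,0x3b,0x46,0xf4}
#4 dst[0x12+4] := {0xb0,0x83,0xa6,0xd3}
#5 dst[0x0b+4] := {0xb0,0x83,0xa6,0xd3}
query mem[0x0e]=0xd3, mem[0x12]=0xb0, mem[0x05]=0x24, mem[0x13]=0x83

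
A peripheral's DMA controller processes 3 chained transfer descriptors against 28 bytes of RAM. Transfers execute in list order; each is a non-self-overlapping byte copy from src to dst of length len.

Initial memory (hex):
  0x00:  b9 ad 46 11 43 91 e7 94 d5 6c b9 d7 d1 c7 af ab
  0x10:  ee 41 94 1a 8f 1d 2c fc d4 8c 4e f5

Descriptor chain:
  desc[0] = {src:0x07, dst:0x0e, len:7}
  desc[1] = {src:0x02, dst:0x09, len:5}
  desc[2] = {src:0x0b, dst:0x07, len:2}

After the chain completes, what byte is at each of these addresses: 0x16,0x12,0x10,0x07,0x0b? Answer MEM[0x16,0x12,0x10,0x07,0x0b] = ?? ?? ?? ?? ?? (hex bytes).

D0: mem[0x0e..0x14] <- [94 d5 6c b9 d7 d1 c7]
D1: mem[0x09..0x0d] <- [46 11 43 91 e7]
D2: mem[0x07..0x08] <- [43 91]
query mem[0x16]=0x2c, mem[0x12]=0xd7, mem[0x10]=0x6c, mem[0x07]=0x43, mem[0x0b]=0x43

MEM[0x16,0x12,0x10,0x07,0x0b] = 2c d7 6c 43 43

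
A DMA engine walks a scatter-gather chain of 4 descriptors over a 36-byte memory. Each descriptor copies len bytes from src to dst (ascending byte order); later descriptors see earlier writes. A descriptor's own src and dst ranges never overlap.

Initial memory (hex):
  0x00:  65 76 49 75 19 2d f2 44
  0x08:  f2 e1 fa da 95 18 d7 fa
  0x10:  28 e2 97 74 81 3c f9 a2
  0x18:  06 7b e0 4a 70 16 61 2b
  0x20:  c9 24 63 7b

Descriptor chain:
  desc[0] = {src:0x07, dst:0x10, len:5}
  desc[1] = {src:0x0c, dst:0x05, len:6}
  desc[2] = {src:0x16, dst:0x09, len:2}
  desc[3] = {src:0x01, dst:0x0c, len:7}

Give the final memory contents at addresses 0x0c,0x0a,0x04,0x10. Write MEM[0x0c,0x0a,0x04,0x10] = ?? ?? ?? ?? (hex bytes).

MEM[0x0c,0x0a,0x04,0x10] = 76 a2 19 95

[0] 0x07->0x10 len=5 : 44 f2 e1 fa da
[1] 0x0c->0x05 len=6 : 95 18 d7 fa 44 f2
[2] 0x16->0x09 len=2 : f9 a2
[3] 0x01->0x0c len=7 : 76 49 75 19 95 18 d7
query mem[0x0c]=0x76, mem[0x0a]=0xa2, mem[0x04]=0x19, mem[0x10]=0x95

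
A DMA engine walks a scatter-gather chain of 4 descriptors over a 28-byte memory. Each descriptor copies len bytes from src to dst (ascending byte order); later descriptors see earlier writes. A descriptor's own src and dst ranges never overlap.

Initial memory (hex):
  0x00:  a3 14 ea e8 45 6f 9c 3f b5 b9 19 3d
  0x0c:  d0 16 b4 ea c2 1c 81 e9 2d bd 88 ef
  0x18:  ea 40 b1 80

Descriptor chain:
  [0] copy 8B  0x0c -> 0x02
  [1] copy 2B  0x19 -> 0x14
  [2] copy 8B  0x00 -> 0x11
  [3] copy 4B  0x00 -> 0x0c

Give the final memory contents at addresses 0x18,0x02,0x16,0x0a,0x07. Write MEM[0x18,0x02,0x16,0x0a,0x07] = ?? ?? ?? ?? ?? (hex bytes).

  after D0: wrote 8B at 0x02 = d016b4eac21c81e9
  after D1: wrote 2B at 0x14 = 40b1
  after D2: wrote 8B at 0x11 = a314d016b4eac21c
  after D3: wrote 4B at 0x0c = a314d016
query mem[0x18]=0x1c, mem[0x02]=0xd0, mem[0x16]=0xea, mem[0x0a]=0x19, mem[0x07]=0x1c

MEM[0x18,0x02,0x16,0x0a,0x07] = 1c d0 ea 19 1c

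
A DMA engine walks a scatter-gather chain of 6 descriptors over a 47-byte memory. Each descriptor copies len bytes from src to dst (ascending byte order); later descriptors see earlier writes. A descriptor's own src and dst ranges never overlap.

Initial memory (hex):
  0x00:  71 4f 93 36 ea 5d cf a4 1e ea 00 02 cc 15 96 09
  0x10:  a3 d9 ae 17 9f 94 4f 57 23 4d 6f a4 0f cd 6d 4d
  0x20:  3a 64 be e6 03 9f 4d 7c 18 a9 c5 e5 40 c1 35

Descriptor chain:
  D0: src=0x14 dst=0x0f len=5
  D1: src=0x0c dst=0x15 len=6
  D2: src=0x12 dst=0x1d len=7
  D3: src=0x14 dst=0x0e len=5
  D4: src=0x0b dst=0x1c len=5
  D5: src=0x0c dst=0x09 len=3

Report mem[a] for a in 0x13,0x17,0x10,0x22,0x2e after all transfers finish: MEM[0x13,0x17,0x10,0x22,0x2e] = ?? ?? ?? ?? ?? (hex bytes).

MEM[0x13,0x17,0x10,0x22,0x2e] = 23 96 15 96 35

[0] 0x14->0x0f len=5 : 9f 94 4f 57 23
[1] 0x0c->0x15 len=6 : cc 15 96 9f 94 4f
[2] 0x12->0x1d len=7 : 57 23 9f cc 15 96 9f
[3] 0x14->0x0e len=5 : 9f cc 15 96 9f
[4] 0x0b->0x1c len=5 : 02 cc 15 9f cc
[5] 0x0c->0x09 len=3 : cc 15 9f
query mem[0x13]=0x23, mem[0x17]=0x96, mem[0x10]=0x15, mem[0x22]=0x96, mem[0x2e]=0x35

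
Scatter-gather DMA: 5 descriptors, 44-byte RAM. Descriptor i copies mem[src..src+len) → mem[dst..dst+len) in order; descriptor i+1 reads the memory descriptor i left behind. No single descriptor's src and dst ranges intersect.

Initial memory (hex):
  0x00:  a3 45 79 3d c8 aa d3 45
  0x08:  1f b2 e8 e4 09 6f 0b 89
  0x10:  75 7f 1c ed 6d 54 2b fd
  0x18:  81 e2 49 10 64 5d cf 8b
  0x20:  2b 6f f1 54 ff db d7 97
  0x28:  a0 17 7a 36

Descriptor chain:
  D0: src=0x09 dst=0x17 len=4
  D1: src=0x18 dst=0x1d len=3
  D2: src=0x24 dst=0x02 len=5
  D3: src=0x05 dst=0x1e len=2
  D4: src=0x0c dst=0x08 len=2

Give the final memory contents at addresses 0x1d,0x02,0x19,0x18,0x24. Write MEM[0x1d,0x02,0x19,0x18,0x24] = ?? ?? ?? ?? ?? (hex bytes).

MEM[0x1d,0x02,0x19,0x18,0x24] = e8 ff e4 e8 ff

[0] 0x09->0x17 len=4 : b2 e8 e4 09
[1] 0x18->0x1d len=3 : e8 e4 09
[2] 0x24->0x02 len=5 : ff db d7 97 a0
[3] 0x05->0x1e len=2 : 97 a0
[4] 0x0c->0x08 len=2 : 09 6f
query mem[0x1d]=0xe8, mem[0x02]=0xff, mem[0x19]=0xe4, mem[0x18]=0xe8, mem[0x24]=0xff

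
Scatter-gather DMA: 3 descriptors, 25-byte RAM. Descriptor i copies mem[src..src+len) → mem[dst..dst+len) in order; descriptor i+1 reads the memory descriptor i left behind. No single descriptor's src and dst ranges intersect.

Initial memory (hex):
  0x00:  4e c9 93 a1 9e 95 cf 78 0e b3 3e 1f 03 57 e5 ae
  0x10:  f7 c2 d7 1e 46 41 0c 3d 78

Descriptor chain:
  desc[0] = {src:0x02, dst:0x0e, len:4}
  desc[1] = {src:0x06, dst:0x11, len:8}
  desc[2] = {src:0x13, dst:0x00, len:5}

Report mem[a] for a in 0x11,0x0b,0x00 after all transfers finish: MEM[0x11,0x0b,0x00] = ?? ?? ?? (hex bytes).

MEM[0x11,0x0b,0x00] = cf 1f 0e

D0: mem[0x0e..0x11] <- [93 a1 9e 95]
D1: mem[0x11..0x18] <- [cf 78 0e b3 3e 1f 03 57]
D2: mem[0x00..0x04] <- [0e b3 3e 1f 03]
query mem[0x11]=0xcf, mem[0x0b]=0x1f, mem[0x00]=0x0e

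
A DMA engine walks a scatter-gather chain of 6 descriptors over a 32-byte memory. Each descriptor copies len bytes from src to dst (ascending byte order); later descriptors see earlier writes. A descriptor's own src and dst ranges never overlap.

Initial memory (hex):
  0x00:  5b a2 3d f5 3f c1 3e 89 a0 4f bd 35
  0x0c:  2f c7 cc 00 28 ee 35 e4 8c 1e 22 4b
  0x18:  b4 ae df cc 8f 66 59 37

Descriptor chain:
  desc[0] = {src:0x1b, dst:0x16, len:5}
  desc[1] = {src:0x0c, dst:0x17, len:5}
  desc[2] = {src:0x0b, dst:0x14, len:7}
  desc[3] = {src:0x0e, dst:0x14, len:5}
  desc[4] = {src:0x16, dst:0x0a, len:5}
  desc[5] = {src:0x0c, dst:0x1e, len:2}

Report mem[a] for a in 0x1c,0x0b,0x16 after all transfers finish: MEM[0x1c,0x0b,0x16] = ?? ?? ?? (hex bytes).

MEM[0x1c,0x0b,0x16] = 8f ee 28

D0: mem[0x16..0x1a] <- [cc 8f 66 59 37]
D1: mem[0x17..0x1b] <- [2f c7 cc 00 28]
D2: mem[0x14..0x1a] <- [35 2f c7 cc 00 28 ee]
D3: mem[0x14..0x18] <- [cc 00 28 ee 35]
D4: mem[0x0a..0x0e] <- [28 ee 35 28 ee]
D5: mem[0x1e..0x1f] <- [35 28]
query mem[0x1c]=0x8f, mem[0x0b]=0xee, mem[0x16]=0x28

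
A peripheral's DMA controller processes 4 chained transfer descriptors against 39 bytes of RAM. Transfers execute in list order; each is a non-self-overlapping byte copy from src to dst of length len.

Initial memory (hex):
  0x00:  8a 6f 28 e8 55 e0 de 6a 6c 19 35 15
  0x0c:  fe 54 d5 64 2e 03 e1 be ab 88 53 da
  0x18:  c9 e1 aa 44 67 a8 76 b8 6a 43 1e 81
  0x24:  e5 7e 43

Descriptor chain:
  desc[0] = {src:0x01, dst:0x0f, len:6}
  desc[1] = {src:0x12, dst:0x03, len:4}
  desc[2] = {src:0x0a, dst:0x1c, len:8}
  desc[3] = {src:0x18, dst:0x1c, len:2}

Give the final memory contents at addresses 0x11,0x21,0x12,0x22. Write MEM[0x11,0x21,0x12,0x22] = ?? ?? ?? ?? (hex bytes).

MEM[0x11,0x21,0x12,0x22] = e8 6f 55 28

#0 dst[0x0f+6] := {0x6f,0x28,0xe8,0x55,0xe0,0xde}
#1 dst[0x03+4] := {0x55,0xe0,0xde,0x88}
#2 dst[0x1c+8] := {0x35,0x15,0xfe,0x54,0xd5,0x6f,0x28,0xe8}
#3 dst[0x1c+2] := {0xc9,0xe1}
query mem[0x11]=0xe8, mem[0x21]=0x6f, mem[0x12]=0x55, mem[0x22]=0x28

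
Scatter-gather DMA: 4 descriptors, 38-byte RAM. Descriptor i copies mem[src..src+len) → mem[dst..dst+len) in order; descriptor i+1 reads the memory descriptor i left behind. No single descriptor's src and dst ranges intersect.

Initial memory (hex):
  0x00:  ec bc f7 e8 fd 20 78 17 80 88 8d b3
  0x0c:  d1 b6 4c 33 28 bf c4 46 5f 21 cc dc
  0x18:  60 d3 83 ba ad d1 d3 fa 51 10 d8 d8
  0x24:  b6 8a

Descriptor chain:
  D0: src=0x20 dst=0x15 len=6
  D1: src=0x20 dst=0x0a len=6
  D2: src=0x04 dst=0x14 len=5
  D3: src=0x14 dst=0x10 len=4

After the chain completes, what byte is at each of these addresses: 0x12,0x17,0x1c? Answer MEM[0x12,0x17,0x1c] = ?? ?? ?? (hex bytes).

[0] 0x20->0x15 len=6 : 51 10 d8 d8 b6 8a
[1] 0x20->0x0a len=6 : 51 10 d8 d8 b6 8a
[2] 0x04->0x14 len=5 : fd 20 78 17 80
[3] 0x14->0x10 len=4 : fd 20 78 17
query mem[0x12]=0x78, mem[0x17]=0x17, mem[0x1c]=0xad

MEM[0x12,0x17,0x1c] = 78 17 ad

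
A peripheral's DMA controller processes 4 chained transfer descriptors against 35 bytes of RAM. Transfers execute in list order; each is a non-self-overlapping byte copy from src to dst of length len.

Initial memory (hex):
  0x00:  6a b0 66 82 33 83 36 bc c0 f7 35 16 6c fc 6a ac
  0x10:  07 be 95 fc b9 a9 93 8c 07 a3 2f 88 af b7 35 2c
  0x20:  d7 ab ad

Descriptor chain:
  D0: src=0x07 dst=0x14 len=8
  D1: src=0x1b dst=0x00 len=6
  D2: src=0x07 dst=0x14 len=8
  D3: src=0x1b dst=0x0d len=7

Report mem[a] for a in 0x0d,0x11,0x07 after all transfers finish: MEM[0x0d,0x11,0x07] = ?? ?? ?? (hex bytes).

D0: mem[0x14..0x1b] <- [bc c0 f7 35 16 6c fc 6a]
D1: mem[0x00..0x05] <- [6a af b7 35 2c d7]
D2: mem[0x14..0x1b] <- [bc c0 f7 35 16 6c fc 6a]
D3: mem[0x0d..0x13] <- [6a af b7 35 2c d7 ab]
query mem[0x0d]=0x6a, mem[0x11]=0x2c, mem[0x07]=0xbc

MEM[0x0d,0x11,0x07] = 6a 2c bc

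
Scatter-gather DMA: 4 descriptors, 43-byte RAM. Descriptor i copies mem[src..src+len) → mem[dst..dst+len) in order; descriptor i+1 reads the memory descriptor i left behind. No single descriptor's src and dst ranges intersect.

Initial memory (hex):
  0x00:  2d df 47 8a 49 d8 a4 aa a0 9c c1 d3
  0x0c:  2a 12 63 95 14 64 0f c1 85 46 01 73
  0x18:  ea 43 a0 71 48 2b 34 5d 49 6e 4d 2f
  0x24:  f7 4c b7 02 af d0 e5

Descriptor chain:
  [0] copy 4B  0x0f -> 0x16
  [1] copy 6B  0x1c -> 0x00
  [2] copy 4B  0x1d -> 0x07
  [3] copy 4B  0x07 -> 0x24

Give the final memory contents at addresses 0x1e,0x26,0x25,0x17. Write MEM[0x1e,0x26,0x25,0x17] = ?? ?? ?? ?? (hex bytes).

MEM[0x1e,0x26,0x25,0x17] = 34 5d 34 14

[0] 0x0f->0x16 len=4 : 95 14 64 0f
[1] 0x1c->0x00 len=6 : 48 2b 34 5d 49 6e
[2] 0x1d->0x07 len=4 : 2b 34 5d 49
[3] 0x07->0x24 len=4 : 2b 34 5d 49
query mem[0x1e]=0x34, mem[0x26]=0x5d, mem[0x25]=0x34, mem[0x17]=0x14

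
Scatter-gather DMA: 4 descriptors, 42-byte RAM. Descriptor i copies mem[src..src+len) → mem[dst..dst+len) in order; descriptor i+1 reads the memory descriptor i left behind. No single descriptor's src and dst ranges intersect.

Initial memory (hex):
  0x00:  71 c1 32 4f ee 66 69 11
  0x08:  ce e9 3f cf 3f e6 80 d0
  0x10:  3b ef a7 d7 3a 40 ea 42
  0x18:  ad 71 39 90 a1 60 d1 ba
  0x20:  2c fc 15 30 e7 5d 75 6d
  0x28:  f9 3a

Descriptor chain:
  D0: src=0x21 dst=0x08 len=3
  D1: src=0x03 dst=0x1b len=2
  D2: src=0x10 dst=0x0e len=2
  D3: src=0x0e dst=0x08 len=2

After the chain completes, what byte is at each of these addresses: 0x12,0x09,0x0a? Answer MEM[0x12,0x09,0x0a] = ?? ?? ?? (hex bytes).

[0] 0x21->0x08 len=3 : fc 15 30
[1] 0x03->0x1b len=2 : 4f ee
[2] 0x10->0x0e len=2 : 3b ef
[3] 0x0e->0x08 len=2 : 3b ef
query mem[0x12]=0xa7, mem[0x09]=0xef, mem[0x0a]=0x30

MEM[0x12,0x09,0x0a] = a7 ef 30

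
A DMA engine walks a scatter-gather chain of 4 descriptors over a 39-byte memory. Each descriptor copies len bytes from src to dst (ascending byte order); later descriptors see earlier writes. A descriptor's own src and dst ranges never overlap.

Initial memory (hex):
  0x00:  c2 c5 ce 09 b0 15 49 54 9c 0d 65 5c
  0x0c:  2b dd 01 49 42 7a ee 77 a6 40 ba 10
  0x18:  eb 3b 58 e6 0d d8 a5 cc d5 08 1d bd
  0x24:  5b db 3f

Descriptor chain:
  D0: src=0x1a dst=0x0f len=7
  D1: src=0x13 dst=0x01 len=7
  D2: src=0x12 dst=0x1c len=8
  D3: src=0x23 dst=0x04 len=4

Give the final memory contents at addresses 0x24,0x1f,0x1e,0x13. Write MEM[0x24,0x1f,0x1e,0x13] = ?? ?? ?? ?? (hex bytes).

#0 dst[0x0f+7] := {0x58,0xe6,0x0d,0xd8,0xa5,0xcc,0xd5}
#1 dst[0x01+7] := {0xa5,0xcc,0xd5,0xba,0x10,0xeb,0x3b}
#2 dst[0x1c+8] := {0xd8,0xa5,0xcc,0xd5,0xba,0x10,0xeb,0x3b}
#3 dst[0x04+4] := {0x3b,0x5b,0xdb,0x3f}
query mem[0x24]=0x5b, mem[0x1f]=0xd5, mem[0x1e]=0xcc, mem[0x13]=0xa5

MEM[0x24,0x1f,0x1e,0x13] = 5b d5 cc a5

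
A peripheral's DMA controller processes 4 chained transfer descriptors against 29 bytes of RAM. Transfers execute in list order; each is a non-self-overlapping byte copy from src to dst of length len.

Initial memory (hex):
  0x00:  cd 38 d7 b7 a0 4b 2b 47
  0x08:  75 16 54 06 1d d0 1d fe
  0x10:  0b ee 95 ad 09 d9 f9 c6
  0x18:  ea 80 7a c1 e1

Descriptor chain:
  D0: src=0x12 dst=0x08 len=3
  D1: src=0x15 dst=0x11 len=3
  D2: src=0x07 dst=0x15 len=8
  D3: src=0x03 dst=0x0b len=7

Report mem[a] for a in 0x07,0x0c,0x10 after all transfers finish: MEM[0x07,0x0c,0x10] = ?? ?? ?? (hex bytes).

D0: mem[0x08..0x0a] <- [95 ad 09]
D1: mem[0x11..0x13] <- [d9 f9 c6]
D2: mem[0x15..0x1c] <- [47 95 ad 09 06 1d d0 1d]
D3: mem[0x0b..0x11] <- [b7 a0 4b 2b 47 95 ad]
query mem[0x07]=0x47, mem[0x0c]=0xa0, mem[0x10]=0x95

MEM[0x07,0x0c,0x10] = 47 a0 95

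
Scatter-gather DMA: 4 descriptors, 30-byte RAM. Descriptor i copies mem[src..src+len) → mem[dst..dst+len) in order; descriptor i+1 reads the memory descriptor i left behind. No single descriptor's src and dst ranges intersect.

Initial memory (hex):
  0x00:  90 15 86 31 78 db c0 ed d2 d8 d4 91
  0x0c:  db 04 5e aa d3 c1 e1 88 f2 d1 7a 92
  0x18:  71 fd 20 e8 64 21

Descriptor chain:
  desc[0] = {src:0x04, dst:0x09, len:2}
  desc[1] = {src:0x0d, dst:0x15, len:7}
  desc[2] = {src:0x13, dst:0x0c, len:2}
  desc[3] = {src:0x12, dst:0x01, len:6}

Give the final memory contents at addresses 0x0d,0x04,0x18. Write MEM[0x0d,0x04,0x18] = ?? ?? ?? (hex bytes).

MEM[0x0d,0x04,0x18] = f2 04 d3

D0: mem[0x09..0x0a] <- [78 db]
D1: mem[0x15..0x1b] <- [04 5e aa d3 c1 e1 88]
D2: mem[0x0c..0x0d] <- [88 f2]
D3: mem[0x01..0x06] <- [e1 88 f2 04 5e aa]
query mem[0x0d]=0xf2, mem[0x04]=0x04, mem[0x18]=0xd3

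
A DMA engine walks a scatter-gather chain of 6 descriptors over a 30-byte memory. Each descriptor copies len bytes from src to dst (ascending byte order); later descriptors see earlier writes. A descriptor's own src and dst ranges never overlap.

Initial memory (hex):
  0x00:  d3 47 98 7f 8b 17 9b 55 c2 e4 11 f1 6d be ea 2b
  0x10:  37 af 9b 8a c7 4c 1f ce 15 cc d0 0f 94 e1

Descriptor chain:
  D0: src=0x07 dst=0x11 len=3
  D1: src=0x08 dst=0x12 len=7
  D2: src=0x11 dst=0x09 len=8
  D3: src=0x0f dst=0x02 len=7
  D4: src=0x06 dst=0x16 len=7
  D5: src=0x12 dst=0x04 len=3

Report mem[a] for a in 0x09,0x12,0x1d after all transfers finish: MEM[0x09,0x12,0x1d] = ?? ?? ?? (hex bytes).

MEM[0x09,0x12,0x1d] = 55 c2 e1

#0 dst[0x11+3] := {0x55,0xc2,0xe4}
#1 dst[0x12+7] := {0xc2,0xe4,0x11,0xf1,0x6d,0xbe,0xea}
#2 dst[0x09+8] := {0x55,0xc2,0xe4,0x11,0xf1,0x6d,0xbe,0xea}
#3 dst[0x02+7] := {0xbe,0xea,0x55,0xc2,0xe4,0x11,0xf1}
#4 dst[0x16+7] := {0xe4,0x11,0xf1,0x55,0xc2,0xe4,0x11}
#5 dst[0x04+3] := {0xc2,0xe4,0x11}
query mem[0x09]=0x55, mem[0x12]=0xc2, mem[0x1d]=0xe1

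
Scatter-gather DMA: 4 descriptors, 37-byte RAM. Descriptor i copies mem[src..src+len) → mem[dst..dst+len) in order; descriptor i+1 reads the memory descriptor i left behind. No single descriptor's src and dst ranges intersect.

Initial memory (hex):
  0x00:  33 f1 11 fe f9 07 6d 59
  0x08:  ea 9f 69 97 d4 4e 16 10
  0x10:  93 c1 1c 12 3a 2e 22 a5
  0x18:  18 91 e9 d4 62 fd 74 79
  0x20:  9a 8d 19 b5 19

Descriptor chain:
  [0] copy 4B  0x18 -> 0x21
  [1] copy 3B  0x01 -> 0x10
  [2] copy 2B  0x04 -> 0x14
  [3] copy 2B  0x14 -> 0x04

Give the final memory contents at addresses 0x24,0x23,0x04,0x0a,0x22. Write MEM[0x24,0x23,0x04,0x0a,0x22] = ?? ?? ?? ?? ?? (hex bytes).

MEM[0x24,0x23,0x04,0x0a,0x22] = d4 e9 f9 69 91

#0 dst[0x21+4] := {0x18,0x91,0xe9,0xd4}
#1 dst[0x10+3] := {0xf1,0x11,0xfe}
#2 dst[0x14+2] := {0xf9,0x07}
#3 dst[0x04+2] := {0xf9,0x07}
query mem[0x24]=0xd4, mem[0x23]=0xe9, mem[0x04]=0xf9, mem[0x0a]=0x69, mem[0x22]=0x91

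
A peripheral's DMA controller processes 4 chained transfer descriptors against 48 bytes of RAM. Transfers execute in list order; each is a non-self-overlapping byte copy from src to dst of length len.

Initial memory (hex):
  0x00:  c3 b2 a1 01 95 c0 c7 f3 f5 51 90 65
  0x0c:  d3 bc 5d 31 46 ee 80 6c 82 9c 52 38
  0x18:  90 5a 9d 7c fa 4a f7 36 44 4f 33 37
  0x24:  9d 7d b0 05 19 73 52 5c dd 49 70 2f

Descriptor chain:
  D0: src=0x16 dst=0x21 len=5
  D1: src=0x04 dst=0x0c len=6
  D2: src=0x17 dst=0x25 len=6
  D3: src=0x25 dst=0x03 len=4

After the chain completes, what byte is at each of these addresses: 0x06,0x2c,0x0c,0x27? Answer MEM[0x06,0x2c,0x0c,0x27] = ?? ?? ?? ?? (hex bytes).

MEM[0x06,0x2c,0x0c,0x27] = 9d dd 95 5a

D0: mem[0x21..0x25] <- [52 38 90 5a 9d]
D1: mem[0x0c..0x11] <- [95 c0 c7 f3 f5 51]
D2: mem[0x25..0x2a] <- [38 90 5a 9d 7c fa]
D3: mem[0x03..0x06] <- [38 90 5a 9d]
query mem[0x06]=0x9d, mem[0x2c]=0xdd, mem[0x0c]=0x95, mem[0x27]=0x5a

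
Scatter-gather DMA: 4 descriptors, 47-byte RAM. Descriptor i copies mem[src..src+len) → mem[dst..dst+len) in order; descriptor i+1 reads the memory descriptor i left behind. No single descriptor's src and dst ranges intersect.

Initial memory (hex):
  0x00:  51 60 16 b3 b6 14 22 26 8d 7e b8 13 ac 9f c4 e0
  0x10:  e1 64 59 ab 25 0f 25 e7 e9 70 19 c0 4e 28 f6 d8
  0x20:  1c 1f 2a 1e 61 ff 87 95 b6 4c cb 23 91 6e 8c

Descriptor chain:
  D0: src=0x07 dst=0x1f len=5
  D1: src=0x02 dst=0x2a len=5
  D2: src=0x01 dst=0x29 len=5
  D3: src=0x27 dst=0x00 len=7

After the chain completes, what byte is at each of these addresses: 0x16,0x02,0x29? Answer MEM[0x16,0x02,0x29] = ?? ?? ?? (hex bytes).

[0] 0x07->0x1f len=5 : 26 8d 7e b8 13
[1] 0x02->0x2a len=5 : 16 b3 b6 14 22
[2] 0x01->0x29 len=5 : 60 16 b3 b6 14
[3] 0x27->0x00 len=7 : 95 b6 60 16 b3 b6 14
query mem[0x16]=0x25, mem[0x02]=0x60, mem[0x29]=0x60

MEM[0x16,0x02,0x29] = 25 60 60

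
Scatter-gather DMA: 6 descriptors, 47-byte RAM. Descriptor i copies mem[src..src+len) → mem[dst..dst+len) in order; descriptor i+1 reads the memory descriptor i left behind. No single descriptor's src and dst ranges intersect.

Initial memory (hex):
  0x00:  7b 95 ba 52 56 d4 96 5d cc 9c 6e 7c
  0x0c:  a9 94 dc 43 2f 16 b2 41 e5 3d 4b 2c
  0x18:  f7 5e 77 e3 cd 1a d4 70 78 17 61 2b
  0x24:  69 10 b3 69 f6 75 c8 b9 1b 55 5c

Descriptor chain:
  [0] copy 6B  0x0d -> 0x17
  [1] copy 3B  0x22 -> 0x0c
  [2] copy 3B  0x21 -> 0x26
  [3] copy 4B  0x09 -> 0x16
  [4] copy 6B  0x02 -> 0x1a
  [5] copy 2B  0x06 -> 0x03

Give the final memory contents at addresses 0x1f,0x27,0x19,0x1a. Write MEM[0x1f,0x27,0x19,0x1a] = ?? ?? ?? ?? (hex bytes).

D0: mem[0x17..0x1c] <- [94 dc 43 2f 16 b2]
D1: mem[0x0c..0x0e] <- [61 2b 69]
D2: mem[0x26..0x28] <- [17 61 2b]
D3: mem[0x16..0x19] <- [9c 6e 7c 61]
D4: mem[0x1a..0x1f] <- [ba 52 56 d4 96 5d]
D5: mem[0x03..0x04] <- [96 5d]
query mem[0x1f]=0x5d, mem[0x27]=0x61, mem[0x19]=0x61, mem[0x1a]=0xba

MEM[0x1f,0x27,0x19,0x1a] = 5d 61 61 ba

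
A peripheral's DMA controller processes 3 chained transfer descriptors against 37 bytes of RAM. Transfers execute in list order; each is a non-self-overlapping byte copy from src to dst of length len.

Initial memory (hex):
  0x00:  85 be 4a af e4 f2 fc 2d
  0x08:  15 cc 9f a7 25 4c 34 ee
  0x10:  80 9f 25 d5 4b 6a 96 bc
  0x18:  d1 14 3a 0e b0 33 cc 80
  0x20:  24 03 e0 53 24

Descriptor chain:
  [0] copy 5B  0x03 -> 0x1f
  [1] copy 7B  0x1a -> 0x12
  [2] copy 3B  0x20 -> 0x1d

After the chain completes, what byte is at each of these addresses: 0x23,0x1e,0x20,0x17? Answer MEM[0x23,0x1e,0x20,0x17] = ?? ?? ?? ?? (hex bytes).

D0: mem[0x1f..0x23] <- [af e4 f2 fc 2d]
D1: mem[0x12..0x18] <- [3a 0e b0 33 cc af e4]
D2: mem[0x1d..0x1f] <- [e4 f2 fc]
query mem[0x23]=0x2d, mem[0x1e]=0xf2, mem[0x20]=0xe4, mem[0x17]=0xaf

MEM[0x23,0x1e,0x20,0x17] = 2d f2 e4 af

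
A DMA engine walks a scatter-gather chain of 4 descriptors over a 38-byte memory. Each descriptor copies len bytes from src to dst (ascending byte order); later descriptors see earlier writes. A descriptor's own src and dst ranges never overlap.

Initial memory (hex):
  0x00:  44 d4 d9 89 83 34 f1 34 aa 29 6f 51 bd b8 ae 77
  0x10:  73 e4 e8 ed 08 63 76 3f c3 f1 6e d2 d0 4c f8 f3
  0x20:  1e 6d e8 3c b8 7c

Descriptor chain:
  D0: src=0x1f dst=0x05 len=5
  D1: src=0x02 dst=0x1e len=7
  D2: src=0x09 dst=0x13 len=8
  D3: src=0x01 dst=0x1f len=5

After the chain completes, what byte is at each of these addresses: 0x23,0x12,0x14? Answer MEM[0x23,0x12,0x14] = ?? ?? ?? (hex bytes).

#0 dst[0x05+5] := {0xf3,0x1e,0x6d,0xe8,0x3c}
#1 dst[0x1e+7] := {0xd9,0x89,0x83,0xf3,0x1e,0x6d,0xe8}
#2 dst[0x13+8] := {0x3c,0x6f,0x51,0xbd,0xb8,0xae,0x77,0x73}
#3 dst[0x1f+5] := {0xd4,0xd9,0x89,0x83,0xf3}
query mem[0x23]=0xf3, mem[0x12]=0xe8, mem[0x14]=0x6f

MEM[0x23,0x12,0x14] = f3 e8 6f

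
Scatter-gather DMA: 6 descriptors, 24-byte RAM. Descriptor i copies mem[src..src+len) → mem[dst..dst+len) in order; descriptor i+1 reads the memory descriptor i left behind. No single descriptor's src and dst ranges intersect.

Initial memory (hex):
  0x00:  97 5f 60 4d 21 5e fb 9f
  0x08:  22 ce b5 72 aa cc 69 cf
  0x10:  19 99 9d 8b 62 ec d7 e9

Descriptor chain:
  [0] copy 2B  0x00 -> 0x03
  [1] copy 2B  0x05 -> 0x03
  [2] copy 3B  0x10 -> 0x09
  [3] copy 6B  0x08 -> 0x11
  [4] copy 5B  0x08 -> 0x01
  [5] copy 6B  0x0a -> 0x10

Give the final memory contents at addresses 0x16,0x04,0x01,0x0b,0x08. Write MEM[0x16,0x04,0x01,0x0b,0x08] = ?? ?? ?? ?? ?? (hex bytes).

#0 dst[0x03+2] := {0x97,0x5f}
#1 dst[0x03+2] := {0x5e,0xfb}
#2 dst[0x09+3] := {0x19,0x99,0x9d}
#3 dst[0x11+6] := {0x22,0x19,0x99,0x9d,0xaa,0xcc}
#4 dst[0x01+5] := {0x22,0x19,0x99,0x9d,0xaa}
#5 dst[0x10+6] := {0x99,0x9d,0xaa,0xcc,0x69,0xcf}
query mem[0x16]=0xcc, mem[0x04]=0x9d, mem[0x01]=0x22, mem[0x0b]=0x9d, mem[0x08]=0x22

MEM[0x16,0x04,0x01,0x0b,0x08] = cc 9d 22 9d 22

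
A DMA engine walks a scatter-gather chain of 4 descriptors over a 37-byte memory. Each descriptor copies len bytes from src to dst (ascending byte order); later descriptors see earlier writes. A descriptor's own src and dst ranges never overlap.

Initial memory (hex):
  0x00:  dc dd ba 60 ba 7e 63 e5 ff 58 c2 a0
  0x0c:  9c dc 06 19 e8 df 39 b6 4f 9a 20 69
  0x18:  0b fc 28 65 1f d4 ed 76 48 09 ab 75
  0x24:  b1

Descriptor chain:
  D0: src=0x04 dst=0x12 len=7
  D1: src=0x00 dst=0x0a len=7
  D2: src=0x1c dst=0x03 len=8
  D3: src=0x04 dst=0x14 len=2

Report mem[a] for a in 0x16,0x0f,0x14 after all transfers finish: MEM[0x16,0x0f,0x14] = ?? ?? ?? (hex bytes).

D0: mem[0x12..0x18] <- [ba 7e 63 e5 ff 58 c2]
D1: mem[0x0a..0x10] <- [dc dd ba 60 ba 7e 63]
D2: mem[0x03..0x0a] <- [1f d4 ed 76 48 09 ab 75]
D3: mem[0x14..0x15] <- [d4 ed]
query mem[0x16]=0xff, mem[0x0f]=0x7e, mem[0x14]=0xd4

MEM[0x16,0x0f,0x14] = ff 7e d4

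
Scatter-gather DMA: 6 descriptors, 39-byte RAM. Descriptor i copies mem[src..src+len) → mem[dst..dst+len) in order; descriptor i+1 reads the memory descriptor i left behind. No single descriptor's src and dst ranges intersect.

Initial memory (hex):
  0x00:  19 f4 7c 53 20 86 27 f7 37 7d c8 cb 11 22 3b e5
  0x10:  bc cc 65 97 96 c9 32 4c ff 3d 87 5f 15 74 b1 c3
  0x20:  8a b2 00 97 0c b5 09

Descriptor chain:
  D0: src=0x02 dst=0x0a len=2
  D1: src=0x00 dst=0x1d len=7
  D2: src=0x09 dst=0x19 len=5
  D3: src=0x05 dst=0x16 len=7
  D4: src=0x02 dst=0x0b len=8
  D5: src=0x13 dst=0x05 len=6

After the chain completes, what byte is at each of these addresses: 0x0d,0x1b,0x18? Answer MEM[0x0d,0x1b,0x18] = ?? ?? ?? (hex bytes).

  after D0: wrote 2B at 0x0a = 7c53
  after D1: wrote 7B at 0x1d = 19f47c53208627
  after D2: wrote 5B at 0x19 = 7d7c531122
  after D3: wrote 7B at 0x16 = 8627f7377d7c53
  after D4: wrote 8B at 0x0b = 7c53208627f7377d
  after D5: wrote 6B at 0x05 = 9796c98627f7
query mem[0x0d]=0x20, mem[0x1b]=0x7c, mem[0x18]=0xf7

MEM[0x0d,0x1b,0x18] = 20 7c f7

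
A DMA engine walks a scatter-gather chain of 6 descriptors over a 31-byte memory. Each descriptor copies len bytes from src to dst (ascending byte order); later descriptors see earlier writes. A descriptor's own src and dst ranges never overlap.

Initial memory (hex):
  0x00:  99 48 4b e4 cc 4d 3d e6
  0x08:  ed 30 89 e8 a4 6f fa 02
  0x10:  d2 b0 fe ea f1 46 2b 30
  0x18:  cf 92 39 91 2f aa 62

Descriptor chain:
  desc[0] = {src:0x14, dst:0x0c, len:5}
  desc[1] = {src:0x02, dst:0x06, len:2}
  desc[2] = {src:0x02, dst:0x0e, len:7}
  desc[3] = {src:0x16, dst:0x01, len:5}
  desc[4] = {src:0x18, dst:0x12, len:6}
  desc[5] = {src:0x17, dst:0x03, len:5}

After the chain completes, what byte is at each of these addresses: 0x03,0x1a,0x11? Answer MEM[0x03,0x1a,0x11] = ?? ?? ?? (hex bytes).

#0 dst[0x0c+5] := {0xf1,0x46,0x2b,0x30,0xcf}
#1 dst[0x06+2] := {0x4b,0xe4}
#2 dst[0x0e+7] := {0x4b,0xe4,0xcc,0x4d,0x4b,0xe4,0xed}
#3 dst[0x01+5] := {0x2b,0x30,0xcf,0x92,0x39}
#4 dst[0x12+6] := {0xcf,0x92,0x39,0x91,0x2f,0xaa}
#5 dst[0x03+5] := {0xaa,0xcf,0x92,0x39,0x91}
query mem[0x03]=0xaa, mem[0x1a]=0x39, mem[0x11]=0x4d

MEM[0x03,0x1a,0x11] = aa 39 4d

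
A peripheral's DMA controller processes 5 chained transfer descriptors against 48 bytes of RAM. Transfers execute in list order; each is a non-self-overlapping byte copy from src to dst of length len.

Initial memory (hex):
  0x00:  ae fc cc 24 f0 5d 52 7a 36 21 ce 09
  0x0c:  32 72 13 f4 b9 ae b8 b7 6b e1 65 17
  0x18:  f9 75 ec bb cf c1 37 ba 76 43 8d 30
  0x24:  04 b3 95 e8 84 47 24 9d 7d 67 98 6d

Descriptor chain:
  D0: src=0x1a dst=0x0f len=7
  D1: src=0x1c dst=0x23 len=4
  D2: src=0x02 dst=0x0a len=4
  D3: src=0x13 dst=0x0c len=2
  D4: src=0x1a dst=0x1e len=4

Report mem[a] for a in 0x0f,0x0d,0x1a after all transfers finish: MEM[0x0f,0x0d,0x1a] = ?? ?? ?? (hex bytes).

MEM[0x0f,0x0d,0x1a] = ec ba ec

[0] 0x1a->0x0f len=7 : ec bb cf c1 37 ba 76
[1] 0x1c->0x23 len=4 : cf c1 37 ba
[2] 0x02->0x0a len=4 : cc 24 f0 5d
[3] 0x13->0x0c len=2 : 37 ba
[4] 0x1a->0x1e len=4 : ec bb cf c1
query mem[0x0f]=0xec, mem[0x0d]=0xba, mem[0x1a]=0xec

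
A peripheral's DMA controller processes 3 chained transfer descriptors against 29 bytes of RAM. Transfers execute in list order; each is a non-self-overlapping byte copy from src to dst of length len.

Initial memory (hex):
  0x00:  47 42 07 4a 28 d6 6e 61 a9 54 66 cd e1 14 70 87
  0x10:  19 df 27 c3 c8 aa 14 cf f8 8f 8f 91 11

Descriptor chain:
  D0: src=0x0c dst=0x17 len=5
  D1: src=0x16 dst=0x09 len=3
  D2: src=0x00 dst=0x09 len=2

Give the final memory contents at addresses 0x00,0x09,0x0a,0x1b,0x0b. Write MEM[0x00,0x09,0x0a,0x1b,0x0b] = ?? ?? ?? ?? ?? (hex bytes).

D0: mem[0x17..0x1b] <- [e1 14 70 87 19]
D1: mem[0x09..0x0b] <- [14 e1 14]
D2: mem[0x09..0x0a] <- [47 42]
query mem[0x00]=0x47, mem[0x09]=0x47, mem[0x0a]=0x42, mem[0x1b]=0x19, mem[0x0b]=0x14

MEM[0x00,0x09,0x0a,0x1b,0x0b] = 47 47 42 19 14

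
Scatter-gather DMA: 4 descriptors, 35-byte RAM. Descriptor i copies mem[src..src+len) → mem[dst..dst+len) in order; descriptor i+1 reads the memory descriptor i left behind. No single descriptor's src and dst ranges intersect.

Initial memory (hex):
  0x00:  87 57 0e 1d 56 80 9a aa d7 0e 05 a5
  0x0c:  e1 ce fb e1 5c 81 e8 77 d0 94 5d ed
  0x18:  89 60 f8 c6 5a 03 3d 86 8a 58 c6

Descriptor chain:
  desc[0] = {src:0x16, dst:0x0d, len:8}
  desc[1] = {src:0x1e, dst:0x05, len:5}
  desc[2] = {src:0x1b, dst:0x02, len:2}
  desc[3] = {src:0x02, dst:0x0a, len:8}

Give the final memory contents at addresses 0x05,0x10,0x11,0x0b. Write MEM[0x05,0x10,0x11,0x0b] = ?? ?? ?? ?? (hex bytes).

MEM[0x05,0x10,0x11,0x0b] = 3d 58 c6 5a

#0 dst[0x0d+8] := {0x5d,0xed,0x89,0x60,0xf8,0xc6,0x5a,0x03}
#1 dst[0x05+5] := {0x3d,0x86,0x8a,0x58,0xc6}
#2 dst[0x02+2] := {0xc6,0x5a}
#3 dst[0x0a+8] := {0xc6,0x5a,0x56,0x3d,0x86,0x8a,0x58,0xc6}
query mem[0x05]=0x3d, mem[0x10]=0x58, mem[0x11]=0xc6, mem[0x0b]=0x5a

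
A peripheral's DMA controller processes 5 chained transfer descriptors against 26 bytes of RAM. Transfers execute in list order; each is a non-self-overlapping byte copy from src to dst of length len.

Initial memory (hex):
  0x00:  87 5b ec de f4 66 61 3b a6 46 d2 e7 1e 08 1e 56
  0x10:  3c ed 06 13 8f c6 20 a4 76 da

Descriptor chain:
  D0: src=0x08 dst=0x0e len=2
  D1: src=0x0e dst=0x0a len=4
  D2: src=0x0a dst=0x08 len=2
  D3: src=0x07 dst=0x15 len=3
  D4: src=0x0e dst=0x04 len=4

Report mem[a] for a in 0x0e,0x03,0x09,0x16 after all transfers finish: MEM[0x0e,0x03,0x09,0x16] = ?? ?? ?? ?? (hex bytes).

MEM[0x0e,0x03,0x09,0x16] = a6 de 46 a6

[0] 0x08->0x0e len=2 : a6 46
[1] 0x0e->0x0a len=4 : a6 46 3c ed
[2] 0x0a->0x08 len=2 : a6 46
[3] 0x07->0x15 len=3 : 3b a6 46
[4] 0x0e->0x04 len=4 : a6 46 3c ed
query mem[0x0e]=0xa6, mem[0x03]=0xde, mem[0x09]=0x46, mem[0x16]=0xa6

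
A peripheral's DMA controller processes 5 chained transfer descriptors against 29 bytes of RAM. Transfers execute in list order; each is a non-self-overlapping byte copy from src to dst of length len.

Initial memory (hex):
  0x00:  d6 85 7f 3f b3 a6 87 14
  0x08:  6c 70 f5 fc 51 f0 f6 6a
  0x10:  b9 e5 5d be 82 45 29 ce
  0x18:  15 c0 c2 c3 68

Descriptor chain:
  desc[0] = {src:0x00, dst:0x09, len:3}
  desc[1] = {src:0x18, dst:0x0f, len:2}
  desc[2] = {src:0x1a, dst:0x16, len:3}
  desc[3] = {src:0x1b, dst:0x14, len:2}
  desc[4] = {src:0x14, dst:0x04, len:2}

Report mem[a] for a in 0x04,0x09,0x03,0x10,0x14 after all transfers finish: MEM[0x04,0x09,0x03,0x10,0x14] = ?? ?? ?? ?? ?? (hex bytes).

MEM[0x04,0x09,0x03,0x10,0x14] = c3 d6 3f c0 c3

#0 dst[0x09+3] := {0xd6,0x85,0x7f}
#1 dst[0x0f+2] := {0x15,0xc0}
#2 dst[0x16+3] := {0xc2,0xc3,0x68}
#3 dst[0x14+2] := {0xc3,0x68}
#4 dst[0x04+2] := {0xc3,0x68}
query mem[0x04]=0xc3, mem[0x09]=0xd6, mem[0x03]=0x3f, mem[0x10]=0xc0, mem[0x14]=0xc3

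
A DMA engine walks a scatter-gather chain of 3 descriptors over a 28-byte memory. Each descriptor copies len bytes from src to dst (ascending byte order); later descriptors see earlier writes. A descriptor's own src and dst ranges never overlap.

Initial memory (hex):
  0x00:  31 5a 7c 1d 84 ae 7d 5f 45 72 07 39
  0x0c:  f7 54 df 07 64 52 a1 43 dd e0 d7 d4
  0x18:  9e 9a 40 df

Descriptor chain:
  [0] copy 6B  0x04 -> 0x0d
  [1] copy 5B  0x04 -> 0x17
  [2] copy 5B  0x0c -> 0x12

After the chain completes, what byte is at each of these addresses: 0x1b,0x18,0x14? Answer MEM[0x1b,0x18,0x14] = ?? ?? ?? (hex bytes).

#0 dst[0x0d+6] := {0x84,0xae,0x7d,0x5f,0x45,0x72}
#1 dst[0x17+5] := {0x84,0xae,0x7d,0x5f,0x45}
#2 dst[0x12+5] := {0xf7,0x84,0xae,0x7d,0x5f}
query mem[0x1b]=0x45, mem[0x18]=0xae, mem[0x14]=0xae

MEM[0x1b,0x18,0x14] = 45 ae ae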